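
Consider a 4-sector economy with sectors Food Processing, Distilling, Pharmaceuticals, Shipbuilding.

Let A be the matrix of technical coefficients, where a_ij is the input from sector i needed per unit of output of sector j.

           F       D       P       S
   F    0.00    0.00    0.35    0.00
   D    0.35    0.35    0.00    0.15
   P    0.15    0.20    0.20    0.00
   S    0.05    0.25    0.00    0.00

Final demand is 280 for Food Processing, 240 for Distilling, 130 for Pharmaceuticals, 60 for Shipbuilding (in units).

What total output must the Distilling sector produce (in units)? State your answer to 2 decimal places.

x_D = 652.64

I − A =
  [   1.00     0.00    -0.35     0.00]
  [  -0.35     0.65     0.00    -0.15]
  [  -0.15    -0.20     0.80     0.00]
  [  -0.05    -0.25     0.00     1.00]
Compute the cofactors C_ij = (−1)^(i+j)·(3×3 minor ij) of I−A; the adjugate is their transpose:
adj(I−A) = Cᵀ =
  [ 0.490000   0.070000   0.214375   0.010500]
  [ 0.286000   0.747500   0.125125   0.112125]
  [ 0.163375   0.200000   0.612500   0.030000]
  [ 0.096000   0.190375   0.042000   0.461375]
det(I−A) = Σ_j (I−A)_1j·C_1j = (1.00)(0.490000) + (0.00)(0.286000) + (-0.35)(0.163375) + (0.00)(0.096000) = 0.43281875
(I − A)⁻¹ = adj(I−A) / det(I−A) ≈
  [   1.1321     0.1617     0.4953     0.0243]
  [   0.6608     1.7271     0.2891     0.2591]
  [   0.3775     0.4621     1.4151     0.0693]
  [   0.2218     0.4398     0.0970     1.0660]
x = (I − A)⁻¹ d = adj(I−A)·d / det(I−A), with det(I−A) = 0.43281875:
  x_F = (0.490000·280 + 0.070000·240 + 0.214375·130 + 0.010500·60) / 0.43281875 = 182.49875 / 0.43281875 ≈ 421.65
  x_D = (0.286000·280 + 0.747500·240 + 0.125125·130 + 0.112125·60) / 0.43281875 = 282.47375 / 0.43281875 ≈ 652.64
  x_P = (0.163375·280 + 0.200000·240 + 0.612500·130 + 0.030000·60) / 0.43281875 = 175.17 / 0.43281875 ≈ 404.72
  x_S = (0.096000·280 + 0.190375·240 + 0.042000·130 + 0.461375·60) / 0.43281875 = 105.7125 / 0.43281875 ≈ 244.24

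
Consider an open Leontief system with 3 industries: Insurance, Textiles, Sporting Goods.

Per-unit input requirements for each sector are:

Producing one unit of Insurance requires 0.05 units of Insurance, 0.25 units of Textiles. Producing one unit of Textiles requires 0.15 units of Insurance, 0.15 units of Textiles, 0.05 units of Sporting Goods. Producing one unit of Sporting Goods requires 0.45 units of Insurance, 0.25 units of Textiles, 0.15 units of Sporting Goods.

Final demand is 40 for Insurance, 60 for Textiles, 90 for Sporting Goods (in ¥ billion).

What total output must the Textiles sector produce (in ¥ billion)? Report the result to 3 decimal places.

I − A =
  [   0.95    -0.15    -0.45]
  [  -0.25     0.85    -0.25]
  [   0.00    -0.05     0.85]
Cofactors of I−A, C_ij = (−1)^(i+j)·(minor ij) (rows/columns in the sector order above):
  C_11 = (0.85)(0.85) − (-0.25)(-0.05) = 0.7100
  C_12 = −[(-0.25)(0.85) − (-0.25)(0.00)] = 0.2125
  C_13 = (-0.25)(-0.05) − (0.85)(0.00) = 0.0125
  C_21 = −[(-0.15)(0.85) − (-0.45)(-0.05)] = 0.1500
  C_22 = (0.95)(0.85) − (-0.45)(0.00) = 0.8075
  C_23 = −[(0.95)(-0.05) − (-0.15)(0.00)] = 0.0475
  C_31 = (-0.15)(-0.25) − (-0.45)(0.85) = 0.4200
  C_32 = −[(0.95)(-0.25) − (-0.45)(-0.25)] = 0.3500
  C_33 = (0.95)(0.85) − (-0.15)(-0.25) = 0.7700
det(I−A) = Σ_j (I−A)_1j·C_1j = (0.95)(0.7100) + (-0.15)(0.2125) + (-0.45)(0.0125) = 0.6370
adj(I−A) = Cᵀ =
  [ 0.7100   0.1500   0.4200]
  [ 0.2125   0.8075   0.3500]
  [ 0.0125   0.0475   0.7700]
(I − A)⁻¹ = adj(I−A) / det(I−A) ≈
  [   1.1146     0.2355     0.6593]
  [   0.3336     1.2677     0.5495]
  [   0.0196     0.0746     1.2088]
x = (I − A)⁻¹ d = adj(I−A)·d / det(I−A), with det(I−A) = 0.6370:
  x_1 = (0.7100·40 + 0.1500·60 + 0.4200·90) / 0.6370 = 75.20 / 0.6370 ≈ 118.053
  x_2 = (0.2125·40 + 0.8075·60 + 0.3500·90) / 0.6370 = 88.45 / 0.6370 ≈ 138.854
  x_3 = (0.0125·40 + 0.0475·60 + 0.7700·90) / 0.6370 = 72.65 / 0.6370 ≈ 114.050

x_2 = 138.854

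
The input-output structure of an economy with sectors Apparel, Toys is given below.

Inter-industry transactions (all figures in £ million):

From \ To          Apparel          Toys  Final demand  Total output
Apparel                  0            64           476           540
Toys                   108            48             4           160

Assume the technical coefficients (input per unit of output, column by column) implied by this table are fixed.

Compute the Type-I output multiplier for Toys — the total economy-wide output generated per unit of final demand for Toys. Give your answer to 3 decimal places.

m_T = 2.258

Technical coefficients a_ij = z_ij / X_j:
  a_AA = 0/540 = 0.00, a_TA = 108/540 = 0.20
  a_AT = 64/160 = 0.40, a_TT = 48/160 = 0.30
I − A =
  [   1.00    -0.40]
  [  -0.20     0.70]
det(I−A) = (1.00)(0.70) − (-0.40)(-0.20) = 0.6200
adj(I−A) = [[0.70, 0.40], [0.20, 1.00]]
(I − A)⁻¹ = adj(I−A) / det(I−A) ≈
  [   1.1290     0.6452]
  [   0.3226     1.6129]
The output multiplier for sector j is the column-j sum of the Leontief inverse (I − A)⁻¹ = adj(I−A) / det(I−A).
Column T of adj(I−A): (0.40, 1.00); det(I−A) = 0.6200.
m_T = (0.40 + 1.00) / 0.6200 = 1.40 / 0.6200 ≈ 2.258.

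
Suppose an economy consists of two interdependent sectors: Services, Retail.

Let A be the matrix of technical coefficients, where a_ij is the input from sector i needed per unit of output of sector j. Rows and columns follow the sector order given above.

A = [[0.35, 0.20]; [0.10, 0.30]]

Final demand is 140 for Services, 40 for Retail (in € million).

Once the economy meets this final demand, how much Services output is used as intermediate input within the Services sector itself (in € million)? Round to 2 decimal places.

z_11 = 85.29

I − A =
  [   0.65    -0.20]
  [  -0.10     0.70]
det(I−A) = (0.65)(0.70) − (-0.20)(-0.10) = 0.4350
adj(I−A) = [[0.70, 0.20], [0.10, 0.65]]
(I − A)⁻¹ = adj(I−A) / det(I−A) ≈
  [   1.6092     0.4598]
  [   0.2299     1.4943]
First solve x = (I − A)⁻¹ d = adj(I−A)·d / det(I−A); in particular x_1 = (0.70·140 + 0.20·40) / 0.4350 = 106.00 / 0.4350 ≈ 243.6782.
Intermediate flow from 1 to 1: z_11 = a_11 · x_1 = 0.35 × 106.00 / 0.4350 = 37.10 / 0.4350 ≈ 85.29.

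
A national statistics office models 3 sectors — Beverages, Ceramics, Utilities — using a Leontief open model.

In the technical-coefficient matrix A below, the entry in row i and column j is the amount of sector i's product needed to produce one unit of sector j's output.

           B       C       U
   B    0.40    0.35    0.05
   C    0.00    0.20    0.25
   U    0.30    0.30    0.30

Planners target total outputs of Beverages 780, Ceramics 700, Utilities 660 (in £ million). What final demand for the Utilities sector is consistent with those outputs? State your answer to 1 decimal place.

d_U = 18.0

I − A =
  [   0.60    -0.35    -0.05]
  [   0.00     0.80    -0.25]
  [  -0.30    -0.30     0.70]
d = (I − A) x:
  d_B = (+0.60)·780 + (-0.35)·700 + (-0.05)·660 = 190.0
  d_C = (+0.00)·780 + (+0.80)·700 + (-0.25)·660 = 395.0
  d_U = (-0.30)·780 + (-0.30)·700 + (+0.70)·660 = 18.0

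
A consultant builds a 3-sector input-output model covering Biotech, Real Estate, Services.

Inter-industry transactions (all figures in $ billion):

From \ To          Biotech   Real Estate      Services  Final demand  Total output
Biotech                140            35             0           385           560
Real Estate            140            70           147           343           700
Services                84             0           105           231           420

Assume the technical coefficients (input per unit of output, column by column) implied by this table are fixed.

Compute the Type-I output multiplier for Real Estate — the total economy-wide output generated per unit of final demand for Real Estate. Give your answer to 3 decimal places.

m_2 = 1.229

Technical coefficients a_ij = z_ij / X_j:
  a_11 = 140/560 = 0.25, a_21 = 140/560 = 0.25, a_31 = 84/560 = 0.15
  a_12 = 35/700 = 0.05, a_22 = 70/700 = 0.10, a_32 = 0/700 = 0.00
  a_13 = 0/420 = 0.00, a_23 = 147/420 = 0.35, a_33 = 105/420 = 0.25
I − A =
  [   0.75    -0.05     0.00]
  [  -0.25     0.90    -0.35]
  [  -0.15     0.00     0.75]
Cofactors of I−A, C_ij = (−1)^(i+j)·(minor ij) (rows/columns in the sector order above):
  C_11 = (0.90)(0.75) − (-0.35)(0.00) = 0.6750
  C_12 = −[(-0.25)(0.75) − (-0.35)(-0.15)] = 0.2400
  C_13 = (-0.25)(0.00) − (0.90)(-0.15) = 0.1350
  C_21 = −[(-0.05)(0.75) − (0.00)(0.00)] = 0.0375
  C_22 = (0.75)(0.75) − (0.00)(-0.15) = 0.5625
  C_23 = −[(0.75)(0.00) − (-0.05)(-0.15)] = 0.0075
  C_31 = (-0.05)(-0.35) − (0.00)(0.90) = 0.0175
  C_32 = −[(0.75)(-0.35) − (0.00)(-0.25)] = 0.2625
  C_33 = (0.75)(0.90) − (-0.05)(-0.25) = 0.6625
det(I−A) = Σ_j (I−A)_1j·C_1j = (0.75)(0.6750) + (-0.05)(0.2400) + (0.00)(0.1350) = 0.49425
adj(I−A) = Cᵀ =
  [ 0.6750   0.0375   0.0175]
  [ 0.2400   0.5625   0.2625]
  [ 0.1350   0.0075   0.6625]
(I − A)⁻¹ = adj(I−A) / det(I−A) ≈
  [   1.3657     0.0759     0.0354]
  [   0.4856     1.1381     0.5311]
  [   0.2731     0.0152     1.3404]
The output multiplier for sector j is the column-j sum of the Leontief inverse (I − A)⁻¹ = adj(I−A) / det(I−A).
Column 2 of adj(I−A): (0.0375, 0.5625, 0.0075); det(I−A) = 0.49425.
m_2 = (0.0375 + 0.5625 + 0.0075) / 0.49425 = 0.6075 / 0.49425 ≈ 1.229.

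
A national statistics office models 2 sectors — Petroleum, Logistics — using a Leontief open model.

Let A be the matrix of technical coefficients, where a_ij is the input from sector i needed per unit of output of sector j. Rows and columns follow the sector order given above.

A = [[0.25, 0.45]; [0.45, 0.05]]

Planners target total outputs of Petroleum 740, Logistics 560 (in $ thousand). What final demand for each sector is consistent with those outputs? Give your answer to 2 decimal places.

d_P = 303.00, d_L = 199.00

I − A =
  [   0.75    -0.45]
  [  -0.45     0.95]
d = (I − A) x:
  d_P = (+0.75)·740 + (-0.45)·560 = 303.00
  d_L = (-0.45)·740 + (+0.95)·560 = 199.00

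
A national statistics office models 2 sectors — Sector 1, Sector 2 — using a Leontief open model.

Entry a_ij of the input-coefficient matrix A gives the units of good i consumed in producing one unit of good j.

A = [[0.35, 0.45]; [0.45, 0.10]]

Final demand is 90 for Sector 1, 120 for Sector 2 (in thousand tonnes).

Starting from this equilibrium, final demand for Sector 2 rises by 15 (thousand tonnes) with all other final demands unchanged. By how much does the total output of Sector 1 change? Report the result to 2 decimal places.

Δx_1 = 17.65

I − A =
  [   0.65    -0.45]
  [  -0.45     0.90]
det(I−A) = (0.65)(0.90) − (-0.45)(-0.45) = 0.3825
adj(I−A) = [[0.90, 0.45], [0.45, 0.65]]
(I − A)⁻¹ = adj(I−A) / det(I−A) ≈
  [   2.3529     1.1765]
  [   1.1765     1.6993]
Δx = (I − A)⁻¹ Δd with Δd having +15 in the Sector 2 component and 0 elsewhere.
So Δx_1 = L_12 · (+15), where L_12 = adj(I−A)_12 / det(I−A) = 0.45 / 0.3825.
Δx_1 = 0.45 × (+15) / 0.3825 = 6.75 / 0.3825 ≈ 17.65.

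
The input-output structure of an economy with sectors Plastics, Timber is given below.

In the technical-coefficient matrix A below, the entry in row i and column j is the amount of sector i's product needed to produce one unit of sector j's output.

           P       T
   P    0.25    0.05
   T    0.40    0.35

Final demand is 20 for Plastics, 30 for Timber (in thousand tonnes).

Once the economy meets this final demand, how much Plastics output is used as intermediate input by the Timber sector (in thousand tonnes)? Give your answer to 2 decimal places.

I − A =
  [   0.75    -0.05]
  [  -0.40     0.65]
det(I−A) = (0.75)(0.65) − (-0.05)(-0.40) = 0.4675
adj(I−A) = [[0.65, 0.05], [0.40, 0.75]]
(I − A)⁻¹ = adj(I−A) / det(I−A) ≈
  [   1.3904     0.1070]
  [   0.8556     1.6043]
First solve x = (I − A)⁻¹ d = adj(I−A)·d / det(I−A); in particular x_T = (0.40·20 + 0.75·30) / 0.4675 = 30.50 / 0.4675 ≈ 65.2406.
Intermediate flow from P to T: z_PT = a_PT · x_T = 0.05 × 30.50 / 0.4675 = 1.525 / 0.4675 ≈ 3.26.

z_PT = 3.26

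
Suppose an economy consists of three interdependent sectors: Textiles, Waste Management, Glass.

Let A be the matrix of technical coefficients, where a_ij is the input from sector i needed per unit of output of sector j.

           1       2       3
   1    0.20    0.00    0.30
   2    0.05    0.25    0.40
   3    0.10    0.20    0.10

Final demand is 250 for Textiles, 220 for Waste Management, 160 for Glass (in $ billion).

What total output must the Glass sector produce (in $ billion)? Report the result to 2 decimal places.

I − A =
  [   0.80     0.00    -0.30]
  [  -0.05     0.75    -0.40]
  [  -0.10    -0.20     0.90]
Cofactors of I−A, C_ij = (−1)^(i+j)·(minor ij) (rows/columns in the sector order above):
  C_11 = (0.75)(0.90) − (-0.40)(-0.20) = 0.5950
  C_12 = −[(-0.05)(0.90) − (-0.40)(-0.10)] = 0.0850
  C_13 = (-0.05)(-0.20) − (0.75)(-0.10) = 0.0850
  C_21 = −[(0.00)(0.90) − (-0.30)(-0.20)] = 0.0600
  C_22 = (0.80)(0.90) − (-0.30)(-0.10) = 0.6900
  C_23 = −[(0.80)(-0.20) − (0.00)(-0.10)] = 0.1600
  C_31 = (0.00)(-0.40) − (-0.30)(0.75) = 0.2250
  C_32 = −[(0.80)(-0.40) − (-0.30)(-0.05)] = 0.3350
  C_33 = (0.80)(0.75) − (0.00)(-0.05) = 0.6000
det(I−A) = Σ_j (I−A)_1j·C_1j = (0.80)(0.5950) + (0.00)(0.0850) + (-0.30)(0.0850) = 0.4505
adj(I−A) = Cᵀ =
  [ 0.5950   0.0600   0.2250]
  [ 0.0850   0.6900   0.3350]
  [ 0.0850   0.1600   0.6000]
(I − A)⁻¹ = adj(I−A) / det(I−A) ≈
  [   1.3208     0.1332     0.4994]
  [   0.1887     1.5316     0.7436]
  [   0.1887     0.3552     1.3319]
x = (I − A)⁻¹ d = adj(I−A)·d / det(I−A), with det(I−A) = 0.4505:
  x_1 = (0.5950·250 + 0.0600·220 + 0.2250·160) / 0.4505 = 197.95 / 0.4505 ≈ 439.40
  x_2 = (0.0850·250 + 0.6900·220 + 0.3350·160) / 0.4505 = 226.65 / 0.4505 ≈ 503.11
  x_3 = (0.0850·250 + 0.1600·220 + 0.6000·160) / 0.4505 = 152.45 / 0.4505 ≈ 338.40

x_3 = 338.40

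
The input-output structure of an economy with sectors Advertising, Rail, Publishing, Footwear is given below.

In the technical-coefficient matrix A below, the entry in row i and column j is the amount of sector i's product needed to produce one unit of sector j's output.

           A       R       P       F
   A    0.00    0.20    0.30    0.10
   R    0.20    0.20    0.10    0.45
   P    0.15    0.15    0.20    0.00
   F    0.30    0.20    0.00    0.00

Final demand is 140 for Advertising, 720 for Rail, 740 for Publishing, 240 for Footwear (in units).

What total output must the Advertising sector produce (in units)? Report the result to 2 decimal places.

I − A =
  [   1.00    -0.20    -0.30    -0.10]
  [  -0.20     0.80    -0.10    -0.45]
  [  -0.15    -0.15     0.80     0.00]
  [  -0.30    -0.20     0.00     1.00]
Compute the cofactors C_ij = (−1)^(i+j)·(3×3 minor ij) of I−A; the adjugate is their transpose:
adj(I−A) = Cᵀ =
  [ 0.55300   0.22100   0.23500   0.15475]
  [ 0.28300   0.73100   0.19750   0.35725]
  [ 0.15675   0.17850   0.61500   0.09600]
  [ 0.22250   0.21250   0.11000   0.54500]
det(I−A) = Σ_j (I−A)_1j·C_1j = (1.00)(0.55300) + (-0.20)(0.28300) + (-0.30)(0.15675) + (-0.10)(0.22250) = 0.427125
(I − A)⁻¹ = adj(I−A) / det(I−A) ≈
  [   1.2947     0.5174     0.5502     0.3623]
  [   0.6626     1.7114     0.4624     0.8364]
  [   0.3670     0.4179     1.4399     0.2248]
  [   0.5209     0.4975     0.2575     1.2760]
x = (I − A)⁻¹ d = adj(I−A)·d / det(I−A), with det(I−A) = 0.427125:
  x_A = (0.55300·140 + 0.22100·720 + 0.23500·740 + 0.15475·240) / 0.427125 = 447.58 / 0.427125 ≈ 1047.89
  x_R = (0.28300·140 + 0.73100·720 + 0.19750·740 + 0.35725·240) / 0.427125 = 797.83 / 0.427125 ≈ 1867.91
  x_P = (0.15675·140 + 0.17850·720 + 0.61500·740 + 0.09600·240) / 0.427125 = 628.605 / 0.427125 ≈ 1471.71
  x_F = (0.22250·140 + 0.21250·720 + 0.11000·740 + 0.54500·240) / 0.427125 = 396.35 / 0.427125 ≈ 927.95

x_A = 1047.89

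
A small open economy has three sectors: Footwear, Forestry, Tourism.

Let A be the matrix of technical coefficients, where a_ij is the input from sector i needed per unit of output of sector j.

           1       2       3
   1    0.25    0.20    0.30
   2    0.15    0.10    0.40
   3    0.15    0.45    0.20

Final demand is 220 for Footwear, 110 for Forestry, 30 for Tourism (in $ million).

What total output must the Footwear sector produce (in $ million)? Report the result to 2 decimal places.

x_1 = 524.74

I − A =
  [   0.75    -0.20    -0.30]
  [  -0.15     0.90    -0.40]
  [  -0.15    -0.45     0.80]
Cofactors of I−A, C_ij = (−1)^(i+j)·(minor ij) (rows/columns in the sector order above):
  C_11 = (0.90)(0.80) − (-0.40)(-0.45) = 0.5400
  C_12 = −[(-0.15)(0.80) − (-0.40)(-0.15)] = 0.1800
  C_13 = (-0.15)(-0.45) − (0.90)(-0.15) = 0.2025
  C_21 = −[(-0.20)(0.80) − (-0.30)(-0.45)] = 0.2950
  C_22 = (0.75)(0.80) − (-0.30)(-0.15) = 0.5550
  C_23 = −[(0.75)(-0.45) − (-0.20)(-0.15)] = 0.3675
  C_31 = (-0.20)(-0.40) − (-0.30)(0.90) = 0.3500
  C_32 = −[(0.75)(-0.40) − (-0.30)(-0.15)] = 0.3450
  C_33 = (0.75)(0.90) − (-0.20)(-0.15) = 0.6450
det(I−A) = Σ_j (I−A)_1j·C_1j = (0.75)(0.5400) + (-0.20)(0.1800) + (-0.30)(0.2025) = 0.30825
adj(I−A) = Cᵀ =
  [ 0.5400   0.2950   0.3500]
  [ 0.1800   0.5550   0.3450]
  [ 0.2025   0.3675   0.6450]
(I − A)⁻¹ = adj(I−A) / det(I−A) ≈
  [   1.7518     0.9570     1.1354]
  [   0.5839     1.8005     1.1192]
  [   0.6569     1.1922     2.0925]
x = (I − A)⁻¹ d = adj(I−A)·d / det(I−A), with det(I−A) = 0.30825:
  x_1 = (0.5400·220 + 0.2950·110 + 0.3500·30) / 0.30825 = 161.75 / 0.30825 ≈ 524.74
  x_2 = (0.1800·220 + 0.5550·110 + 0.3450·30) / 0.30825 = 111.00 / 0.30825 ≈ 360.10
  x_3 = (0.2025·220 + 0.3675·110 + 0.6450·30) / 0.30825 = 104.325 / 0.30825 ≈ 338.44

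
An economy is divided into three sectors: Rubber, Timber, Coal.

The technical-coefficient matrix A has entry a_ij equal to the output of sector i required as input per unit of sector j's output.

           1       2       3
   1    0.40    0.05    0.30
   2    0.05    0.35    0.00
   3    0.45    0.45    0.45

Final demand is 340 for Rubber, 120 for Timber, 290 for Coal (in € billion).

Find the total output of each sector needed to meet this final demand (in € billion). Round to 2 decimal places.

x_1 = 1665.75, x_2 = 312.75, x_3 = 2146.05

I − A =
  [   0.60    -0.05    -0.30]
  [  -0.05     0.65     0.00]
  [  -0.45    -0.45     0.55]
Cofactors of I−A, C_ij = (−1)^(i+j)·(minor ij) (rows/columns in the sector order above):
  C_11 = (0.65)(0.55) − (0.00)(-0.45) = 0.3575
  C_12 = −[(-0.05)(0.55) − (0.00)(-0.45)] = 0.0275
  C_13 = (-0.05)(-0.45) − (0.65)(-0.45) = 0.3150
  C_21 = −[(-0.05)(0.55) − (-0.30)(-0.45)] = 0.1625
  C_22 = (0.60)(0.55) − (-0.30)(-0.45) = 0.1950
  C_23 = −[(0.60)(-0.45) − (-0.05)(-0.45)] = 0.2925
  C_31 = (-0.05)(0.00) − (-0.30)(0.65) = 0.1950
  C_32 = −[(0.60)(0.00) − (-0.30)(-0.05)] = 0.0150
  C_33 = (0.60)(0.65) − (-0.05)(-0.05) = 0.3875
det(I−A) = Σ_j (I−A)_1j·C_1j = (0.60)(0.3575) + (-0.05)(0.0275) + (-0.30)(0.3150) = 0.118625
adj(I−A) = Cᵀ =
  [ 0.3575   0.1625   0.1950]
  [ 0.0275   0.1950   0.0150]
  [ 0.3150   0.2925   0.3875]
(I − A)⁻¹ = adj(I−A) / det(I−A) ≈
  [   3.0137     1.3699     1.6438]
  [   0.2318     1.6438     0.1264]
  [   2.6554     2.4658     3.2666]
x = (I − A)⁻¹ d = adj(I−A)·d / det(I−A), with det(I−A) = 0.118625:
  x_1 = (0.3575·340 + 0.1625·120 + 0.1950·290) / 0.118625 = 197.60 / 0.118625 ≈ 1665.75
  x_2 = (0.0275·340 + 0.1950·120 + 0.0150·290) / 0.118625 = 37.10 / 0.118625 ≈ 312.75
  x_3 = (0.3150·340 + 0.2925·120 + 0.3875·290) / 0.118625 = 254.575 / 0.118625 ≈ 2146.05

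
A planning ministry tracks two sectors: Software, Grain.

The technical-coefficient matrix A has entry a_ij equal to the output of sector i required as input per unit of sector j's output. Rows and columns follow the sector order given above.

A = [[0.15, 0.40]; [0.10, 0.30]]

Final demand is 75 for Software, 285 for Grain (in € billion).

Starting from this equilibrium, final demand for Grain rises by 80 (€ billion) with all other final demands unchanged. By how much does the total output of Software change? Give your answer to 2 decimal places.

Δx_S = 57.66

I − A =
  [   0.85    -0.40]
  [  -0.10     0.70]
det(I−A) = (0.85)(0.70) − (-0.40)(-0.10) = 0.5550
adj(I−A) = [[0.70, 0.40], [0.10, 0.85]]
(I − A)⁻¹ = adj(I−A) / det(I−A) ≈
  [   1.2613     0.7207]
  [   0.1802     1.5315]
Δx = (I − A)⁻¹ Δd with Δd having +80 in the Grain component and 0 elsewhere.
So Δx_S = L_SG · (+80), where L_SG = adj(I−A)_SG / det(I−A) = 0.40 / 0.5550.
Δx_S = 0.40 × (+80) / 0.5550 = 32.00 / 0.5550 ≈ 57.66.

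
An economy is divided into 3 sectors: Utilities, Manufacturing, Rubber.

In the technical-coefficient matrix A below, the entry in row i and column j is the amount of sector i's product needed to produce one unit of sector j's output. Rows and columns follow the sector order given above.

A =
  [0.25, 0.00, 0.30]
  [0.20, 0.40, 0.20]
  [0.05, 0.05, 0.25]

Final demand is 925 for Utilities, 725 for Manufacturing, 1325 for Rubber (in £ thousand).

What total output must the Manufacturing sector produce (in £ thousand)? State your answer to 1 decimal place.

x_2 = 2588.6

I − A =
  [   0.75     0.00    -0.30]
  [  -0.20     0.60    -0.20]
  [  -0.05    -0.05     0.75]
Cofactors of I−A, C_ij = (−1)^(i+j)·(minor ij) (rows/columns in the sector order above):
  C_11 = (0.60)(0.75) − (-0.20)(-0.05) = 0.4400
  C_12 = −[(-0.20)(0.75) − (-0.20)(-0.05)] = 0.1600
  C_13 = (-0.20)(-0.05) − (0.60)(-0.05) = 0.0400
  C_21 = −[(0.00)(0.75) − (-0.30)(-0.05)] = 0.0150
  C_22 = (0.75)(0.75) − (-0.30)(-0.05) = 0.5475
  C_23 = −[(0.75)(-0.05) − (0.00)(-0.05)] = 0.0375
  C_31 = (0.00)(-0.20) − (-0.30)(0.60) = 0.1800
  C_32 = −[(0.75)(-0.20) − (-0.30)(-0.20)] = 0.2100
  C_33 = (0.75)(0.60) − (0.00)(-0.20) = 0.4500
det(I−A) = Σ_j (I−A)_1j·C_1j = (0.75)(0.4400) + (0.00)(0.1600) + (-0.30)(0.0400) = 0.3180
adj(I−A) = Cᵀ =
  [ 0.4400   0.0150   0.1800]
  [ 0.1600   0.5475   0.2100]
  [ 0.0400   0.0375   0.4500]
(I − A)⁻¹ = adj(I−A) / det(I−A) ≈
  [   1.3836     0.0472     0.5660]
  [   0.5031     1.7217     0.6604]
  [   0.1258     0.1179     1.4151]
x = (I − A)⁻¹ d = adj(I−A)·d / det(I−A), with det(I−A) = 0.3180:
  x_1 = (0.4400·925 + 0.0150·725 + 0.1800·1325) / 0.3180 = 656.375 / 0.3180 ≈ 2064.1
  x_2 = (0.1600·925 + 0.5475·725 + 0.2100·1325) / 0.3180 = 823.1875 / 0.3180 ≈ 2588.6
  x_3 = (0.0400·925 + 0.0375·725 + 0.4500·1325) / 0.3180 = 660.4375 / 0.3180 ≈ 2076.8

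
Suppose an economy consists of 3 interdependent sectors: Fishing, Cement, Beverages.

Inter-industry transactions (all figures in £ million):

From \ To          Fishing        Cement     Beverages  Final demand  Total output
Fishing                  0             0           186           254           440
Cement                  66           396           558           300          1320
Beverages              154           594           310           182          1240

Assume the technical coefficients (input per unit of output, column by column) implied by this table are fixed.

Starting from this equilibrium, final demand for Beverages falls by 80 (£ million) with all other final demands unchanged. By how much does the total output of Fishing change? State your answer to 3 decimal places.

Technical coefficients a_ij = z_ij / X_j:
  a_11 = 0/440 = 0.00, a_21 = 66/440 = 0.15, a_31 = 154/440 = 0.35
  a_12 = 0/1320 = 0.00, a_22 = 396/1320 = 0.30, a_32 = 594/1320 = 0.45
  a_13 = 186/1240 = 0.15, a_23 = 558/1240 = 0.45, a_33 = 310/1240 = 0.25
I − A =
  [   1.00     0.00    -0.15]
  [  -0.15     0.70    -0.45]
  [  -0.35    -0.45     0.75]
Cofactors of I−A, C_ij = (−1)^(i+j)·(minor ij) (rows/columns in the sector order above):
  C_11 = (0.70)(0.75) − (-0.45)(-0.45) = 0.3225
  C_12 = −[(-0.15)(0.75) − (-0.45)(-0.35)] = 0.2700
  C_13 = (-0.15)(-0.45) − (0.70)(-0.35) = 0.3125
  C_21 = −[(0.00)(0.75) − (-0.15)(-0.45)] = 0.0675
  C_22 = (1.00)(0.75) − (-0.15)(-0.35) = 0.6975
  C_23 = −[(1.00)(-0.45) − (0.00)(-0.35)] = 0.4500
  C_31 = (0.00)(-0.45) − (-0.15)(0.70) = 0.1050
  C_32 = −[(1.00)(-0.45) − (-0.15)(-0.15)] = 0.4725
  C_33 = (1.00)(0.70) − (0.00)(-0.15) = 0.7000
det(I−A) = Σ_j (I−A)_1j·C_1j = (1.00)(0.3225) + (0.00)(0.2700) + (-0.15)(0.3125) = 0.275625
adj(I−A) = Cᵀ =
  [ 0.3225   0.0675   0.1050]
  [ 0.2700   0.6975   0.4725]
  [ 0.3125   0.4500   0.7000]
(I − A)⁻¹ = adj(I−A) / det(I−A) ≈
  [   1.1701     0.2449     0.3810]
  [   0.9796     2.5306     1.7143]
  [   1.1338     1.6327     2.5397]
Δx = (I − A)⁻¹ Δd with Δd having -80 in the Beverages component and 0 elsewhere.
So Δx_1 = L_13 · (-80), where L_13 = adj(I−A)_13 / det(I−A) = 0.1050 / 0.275625.
Δx_1 = 0.1050 × (-80) / 0.275625 = -8.40 / 0.275625 ≈ -30.476.

Δx_1 = -30.476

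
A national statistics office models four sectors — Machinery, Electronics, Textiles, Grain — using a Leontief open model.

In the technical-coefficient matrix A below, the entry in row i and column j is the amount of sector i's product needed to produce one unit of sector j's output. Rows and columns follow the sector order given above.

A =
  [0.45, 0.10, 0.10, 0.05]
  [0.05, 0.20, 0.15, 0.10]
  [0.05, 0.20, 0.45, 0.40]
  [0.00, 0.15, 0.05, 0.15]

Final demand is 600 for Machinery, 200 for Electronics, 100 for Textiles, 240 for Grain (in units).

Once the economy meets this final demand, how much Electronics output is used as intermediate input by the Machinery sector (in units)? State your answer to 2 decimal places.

I − A =
  [   0.55    -0.10    -0.10    -0.05]
  [  -0.05     0.80    -0.15    -0.10]
  [  -0.05    -0.20     0.55    -0.40]
  [   0.00    -0.15    -0.05     0.85]
Compute the cofactors C_ij = (−1)^(i+j)·(3×3 minor ij) of I−A; the adjugate is their transpose:
adj(I−A) = Cᵀ =
  [ 0.314250   0.072375   0.082875   0.066000]
  [ 0.029000   0.241750   0.077250   0.066500]
  [ 0.044750   0.131125   0.361125   0.188000]
  [ 0.007750   0.050375   0.034875   0.217000]
det(I−A) = Σ_j (I−A)_1j·C_1j = (0.55)(0.314250) + (-0.10)(0.029000) + (-0.10)(0.044750) + (-0.05)(0.007750) = 0.165075
(I − A)⁻¹ = adj(I−A) / det(I−A) ≈
  [   1.9037     0.4384     0.5020     0.3998]
  [   0.1757     1.4645     0.4680     0.4028]
  [   0.2711     0.7943     2.1876     1.1389]
  [   0.0469     0.3052     0.2113     1.3146]
First solve x = (I − A)⁻¹ d = adj(I−A)·d / det(I−A); in particular x_M = (0.314250·600 + 0.072375·200 + 0.082875·100 + 0.066000·240) / 0.165075 = 227.1525 / 0.165075 ≈ 1376.0563.
Intermediate flow from E to M: z_EM = a_EM · x_M = 0.05 × 227.1525 / 0.165075 = 11.357625 / 0.165075 ≈ 68.80.

z_EM = 68.80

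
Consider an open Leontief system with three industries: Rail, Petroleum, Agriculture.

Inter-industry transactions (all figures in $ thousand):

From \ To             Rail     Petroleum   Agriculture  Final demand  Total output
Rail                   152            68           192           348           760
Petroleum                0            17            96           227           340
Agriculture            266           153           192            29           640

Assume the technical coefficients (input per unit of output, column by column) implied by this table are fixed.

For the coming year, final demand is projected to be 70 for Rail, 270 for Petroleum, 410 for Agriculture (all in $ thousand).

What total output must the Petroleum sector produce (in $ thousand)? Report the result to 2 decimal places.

x_P = 477.84

Technical coefficients a_ij = z_ij / X_j:
  a_RR = 152/760 = 0.20, a_PR = 0/760 = 0.00, a_AR = 266/760 = 0.35
  a_RP = 68/340 = 0.20, a_PP = 17/340 = 0.05, a_AP = 153/340 = 0.45
  a_RA = 192/640 = 0.30, a_PA = 96/640 = 0.15, a_AA = 192/640 = 0.30
I − A =
  [   0.80    -0.20    -0.30]
  [   0.00     0.95    -0.15]
  [  -0.35    -0.45     0.70]
Cofactors of I−A, C_ij = (−1)^(i+j)·(minor ij) (rows/columns in the sector order above):
  C_11 = (0.95)(0.70) − (-0.15)(-0.45) = 0.5975
  C_12 = −[(0.00)(0.70) − (-0.15)(-0.35)] = 0.0525
  C_13 = (0.00)(-0.45) − (0.95)(-0.35) = 0.3325
  C_21 = −[(-0.20)(0.70) − (-0.30)(-0.45)] = 0.2750
  C_22 = (0.80)(0.70) − (-0.30)(-0.35) = 0.4550
  C_23 = −[(0.80)(-0.45) − (-0.20)(-0.35)] = 0.4300
  C_31 = (-0.20)(-0.15) − (-0.30)(0.95) = 0.3150
  C_32 = −[(0.80)(-0.15) − (-0.30)(0.00)] = 0.1200
  C_33 = (0.80)(0.95) − (-0.20)(0.00) = 0.7600
det(I−A) = Σ_j (I−A)_1j·C_1j = (0.80)(0.5975) + (-0.20)(0.0525) + (-0.30)(0.3325) = 0.36775
adj(I−A) = Cᵀ =
  [ 0.5975   0.2750   0.3150]
  [ 0.0525   0.4550   0.1200]
  [ 0.3325   0.4300   0.7600]
(I − A)⁻¹ = adj(I−A) / det(I−A) ≈
  [   1.6247     0.7478     0.8566]
  [   0.1428     1.2373     0.3263]
  [   0.9041     1.1693     2.0666]
x = (I − A)⁻¹ d = adj(I−A)·d / det(I−A), with det(I−A) = 0.36775:
  x_R = (0.5975·70 + 0.2750·270 + 0.3150·410) / 0.36775 = 245.225 / 0.36775 ≈ 666.83
  x_P = (0.0525·70 + 0.4550·270 + 0.1200·410) / 0.36775 = 175.725 / 0.36775 ≈ 477.84
  x_A = (0.3325·70 + 0.4300·270 + 0.7600·410) / 0.36775 = 450.975 / 0.36775 ≈ 1226.31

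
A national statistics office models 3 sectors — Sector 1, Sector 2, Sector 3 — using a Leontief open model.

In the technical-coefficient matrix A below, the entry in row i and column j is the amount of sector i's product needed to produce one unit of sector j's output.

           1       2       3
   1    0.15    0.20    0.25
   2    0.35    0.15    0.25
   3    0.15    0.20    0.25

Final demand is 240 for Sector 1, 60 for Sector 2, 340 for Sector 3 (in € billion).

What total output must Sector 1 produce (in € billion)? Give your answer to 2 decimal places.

I − A =
  [   0.85    -0.20    -0.25]
  [  -0.35     0.85    -0.25]
  [  -0.15    -0.20     0.75]
Cofactors of I−A, C_ij = (−1)^(i+j)·(minor ij) (rows/columns in the sector order above):
  C_11 = (0.85)(0.75) − (-0.25)(-0.20) = 0.5875
  C_12 = −[(-0.35)(0.75) − (-0.25)(-0.15)] = 0.3000
  C_13 = (-0.35)(-0.20) − (0.85)(-0.15) = 0.1975
  C_21 = −[(-0.20)(0.75) − (-0.25)(-0.20)] = 0.2000
  C_22 = (0.85)(0.75) − (-0.25)(-0.15) = 0.6000
  C_23 = −[(0.85)(-0.20) − (-0.20)(-0.15)] = 0.2000
  C_31 = (-0.20)(-0.25) − (-0.25)(0.85) = 0.2625
  C_32 = −[(0.85)(-0.25) − (-0.25)(-0.35)] = 0.3000
  C_33 = (0.85)(0.85) − (-0.20)(-0.35) = 0.6525
det(I−A) = Σ_j (I−A)_1j·C_1j = (0.85)(0.5875) + (-0.20)(0.3000) + (-0.25)(0.1975) = 0.3900
adj(I−A) = Cᵀ =
  [ 0.5875   0.2000   0.2625]
  [ 0.3000   0.6000   0.3000]
  [ 0.1975   0.2000   0.6525]
(I − A)⁻¹ = adj(I−A) / det(I−A) ≈
  [   1.5064     0.5128     0.6731]
  [   0.7692     1.5385     0.7692]
  [   0.5064     0.5128     1.6731]
x = (I − A)⁻¹ d = adj(I−A)·d / det(I−A), with det(I−A) = 0.3900:
  x_1 = (0.5875·240 + 0.2000·60 + 0.2625·340) / 0.3900 = 242.25 / 0.3900 ≈ 621.15
  x_2 = (0.3000·240 + 0.6000·60 + 0.3000·340) / 0.3900 = 210.00 / 0.3900 ≈ 538.46
  x_3 = (0.1975·240 + 0.2000·60 + 0.6525·340) / 0.3900 = 281.25 / 0.3900 ≈ 721.15

x_1 = 621.15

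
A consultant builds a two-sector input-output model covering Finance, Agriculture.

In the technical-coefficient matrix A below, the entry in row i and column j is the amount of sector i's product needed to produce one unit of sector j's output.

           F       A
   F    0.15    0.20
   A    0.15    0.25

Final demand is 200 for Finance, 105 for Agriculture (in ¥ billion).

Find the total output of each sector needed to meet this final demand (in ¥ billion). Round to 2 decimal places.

x_F = 281.48, x_A = 196.30

I − A =
  [   0.85    -0.20]
  [  -0.15     0.75]
det(I−A) = (0.85)(0.75) − (-0.20)(-0.15) = 0.6075
adj(I−A) = [[0.75, 0.20], [0.15, 0.85]]
(I − A)⁻¹ = adj(I−A) / det(I−A) ≈
  [   1.2346     0.3292]
  [   0.2469     1.3992]
x = (I − A)⁻¹ d = adj(I−A)·d / det(I−A), with det(I−A) = 0.6075:
  x_F = (0.75·200 + 0.20·105) / 0.6075 = 171.00 / 0.6075 ≈ 281.48
  x_A = (0.15·200 + 0.85·105) / 0.6075 = 119.25 / 0.6075 ≈ 196.30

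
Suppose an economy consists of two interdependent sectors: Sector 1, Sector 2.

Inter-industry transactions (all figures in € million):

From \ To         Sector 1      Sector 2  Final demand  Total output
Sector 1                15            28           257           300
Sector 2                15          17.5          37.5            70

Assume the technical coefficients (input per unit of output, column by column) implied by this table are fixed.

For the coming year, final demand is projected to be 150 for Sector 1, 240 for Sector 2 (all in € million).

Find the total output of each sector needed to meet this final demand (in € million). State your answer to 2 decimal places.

x_1 = 301.08, x_2 = 340.07

Technical coefficients a_ij = z_ij / X_j:
  a_11 = 15/300 = 0.05, a_21 = 15/300 = 0.05
  a_12 = 28/70 = 0.40, a_22 = 17.5/70 = 0.25
I − A =
  [   0.95    -0.40]
  [  -0.05     0.75]
det(I−A) = (0.95)(0.75) − (-0.40)(-0.05) = 0.6925
adj(I−A) = [[0.75, 0.40], [0.05, 0.95]]
(I − A)⁻¹ = adj(I−A) / det(I−A) ≈
  [   1.0830     0.5776]
  [   0.0722     1.3718]
x = (I − A)⁻¹ d = adj(I−A)·d / det(I−A), with det(I−A) = 0.6925:
  x_1 = (0.75·150 + 0.40·240) / 0.6925 = 208.50 / 0.6925 ≈ 301.08
  x_2 = (0.05·150 + 0.95·240) / 0.6925 = 235.50 / 0.6925 ≈ 340.07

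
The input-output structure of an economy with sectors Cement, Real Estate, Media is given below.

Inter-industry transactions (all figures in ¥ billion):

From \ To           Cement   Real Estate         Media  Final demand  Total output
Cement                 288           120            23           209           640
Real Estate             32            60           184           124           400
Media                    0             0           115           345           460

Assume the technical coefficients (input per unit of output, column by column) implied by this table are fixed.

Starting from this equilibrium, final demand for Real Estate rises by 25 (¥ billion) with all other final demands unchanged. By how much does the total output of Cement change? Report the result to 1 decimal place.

Δx_1 = 16.6

Technical coefficients a_ij = z_ij / X_j:
  a_11 = 288/640 = 0.45, a_21 = 32/640 = 0.05, a_31 = 0/640 = 0.00
  a_12 = 120/400 = 0.30, a_22 = 60/400 = 0.15, a_32 = 0/400 = 0.00
  a_13 = 23/460 = 0.05, a_23 = 184/460 = 0.40, a_33 = 115/460 = 0.25
I − A =
  [   0.55    -0.30    -0.05]
  [  -0.05     0.85    -0.40]
  [   0.00     0.00     0.75]
Cofactors of I−A, C_ij = (−1)^(i+j)·(minor ij) (rows/columns in the sector order above):
  C_11 = (0.85)(0.75) − (-0.40)(0.00) = 0.6375
  C_12 = −[(-0.05)(0.75) − (-0.40)(0.00)] = 0.0375
  C_13 = (-0.05)(0.00) − (0.85)(0.00) = 0.0000
  C_21 = −[(-0.30)(0.75) − (-0.05)(0.00)] = 0.2250
  C_22 = (0.55)(0.75) − (-0.05)(0.00) = 0.4125
  C_23 = −[(0.55)(0.00) − (-0.30)(0.00)] = 0.0000
  C_31 = (-0.30)(-0.40) − (-0.05)(0.85) = 0.1625
  C_32 = −[(0.55)(-0.40) − (-0.05)(-0.05)] = 0.2225
  C_33 = (0.55)(0.85) − (-0.30)(-0.05) = 0.4525
det(I−A) = Σ_j (I−A)_1j·C_1j = (0.55)(0.6375) + (-0.30)(0.0375) + (-0.05)(0.0000) = 0.339375
adj(I−A) = Cᵀ =
  [ 0.6375   0.2250   0.1625]
  [ 0.0375   0.4125   0.2225]
  [ 0.0000   0.0000   0.4525]
(I − A)⁻¹ = adj(I−A) / det(I−A) ≈
  [   1.8785     0.6630     0.4788]
  [   0.1105     1.2155     0.6556]
  [   0.0000     0.0000     1.3333]
Δx = (I − A)⁻¹ Δd with Δd having +25 in the Real Estate component and 0 elsewhere.
So Δx_1 = L_12 · (+25), where L_12 = adj(I−A)_12 / det(I−A) = 0.2250 / 0.339375.
Δx_1 = 0.2250 × (+25) / 0.339375 = 5.625 / 0.339375 ≈ 16.6.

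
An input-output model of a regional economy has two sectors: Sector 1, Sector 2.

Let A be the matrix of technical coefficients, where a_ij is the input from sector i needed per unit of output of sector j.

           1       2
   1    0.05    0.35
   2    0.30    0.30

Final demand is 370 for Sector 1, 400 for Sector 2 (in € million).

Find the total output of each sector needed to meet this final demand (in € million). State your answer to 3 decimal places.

I − A =
  [   0.95    -0.35]
  [  -0.30     0.70]
det(I−A) = (0.95)(0.70) − (-0.35)(-0.30) = 0.5600
adj(I−A) = [[0.70, 0.35], [0.30, 0.95]]
(I − A)⁻¹ = adj(I−A) / det(I−A) ≈
  [   1.2500     0.6250]
  [   0.5357     1.6964]
x = (I − A)⁻¹ d = adj(I−A)·d / det(I−A), with det(I−A) = 0.5600:
  x_1 = (0.70·370 + 0.35·400) / 0.5600 = 399.00 / 0.5600 = 712.500
  x_2 = (0.30·370 + 0.95·400) / 0.5600 = 491.00 / 0.5600 ≈ 876.786

x_1 = 712.500, x_2 = 876.786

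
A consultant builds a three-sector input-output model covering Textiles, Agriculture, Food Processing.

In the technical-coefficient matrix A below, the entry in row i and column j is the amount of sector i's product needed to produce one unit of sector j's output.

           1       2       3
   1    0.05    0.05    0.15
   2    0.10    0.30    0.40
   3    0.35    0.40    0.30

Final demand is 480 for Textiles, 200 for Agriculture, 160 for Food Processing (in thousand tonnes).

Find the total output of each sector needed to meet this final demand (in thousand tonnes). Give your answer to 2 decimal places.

I − A =
  [   0.95    -0.05    -0.15]
  [  -0.10     0.70    -0.40]
  [  -0.35    -0.40     0.70]
Cofactors of I−A, C_ij = (−1)^(i+j)·(minor ij) (rows/columns in the sector order above):
  C_11 = (0.70)(0.70) − (-0.40)(-0.40) = 0.3300
  C_12 = −[(-0.10)(0.70) − (-0.40)(-0.35)] = 0.2100
  C_13 = (-0.10)(-0.40) − (0.70)(-0.35) = 0.2850
  C_21 = −[(-0.05)(0.70) − (-0.15)(-0.40)] = 0.0950
  C_22 = (0.95)(0.70) − (-0.15)(-0.35) = 0.6125
  C_23 = −[(0.95)(-0.40) − (-0.05)(-0.35)] = 0.3975
  C_31 = (-0.05)(-0.40) − (-0.15)(0.70) = 0.1250
  C_32 = −[(0.95)(-0.40) − (-0.15)(-0.10)] = 0.3950
  C_33 = (0.95)(0.70) − (-0.05)(-0.10) = 0.6600
det(I−A) = Σ_j (I−A)_1j·C_1j = (0.95)(0.3300) + (-0.05)(0.2100) + (-0.15)(0.2850) = 0.26025
adj(I−A) = Cᵀ =
  [ 0.3300   0.0950   0.1250]
  [ 0.2100   0.6125   0.3950]
  [ 0.2850   0.3975   0.6600]
(I − A)⁻¹ = adj(I−A) / det(I−A) ≈
  [   1.2680     0.3650     0.4803]
  [   0.8069     2.3535     1.5178]
  [   1.0951     1.5274     2.5360]
x = (I − A)⁻¹ d = adj(I−A)·d / det(I−A), with det(I−A) = 0.26025:
  x_1 = (0.3300·480 + 0.0950·200 + 0.1250·160) / 0.26025 = 197.40 / 0.26025 ≈ 758.50
  x_2 = (0.2100·480 + 0.6125·200 + 0.3950·160) / 0.26025 = 286.50 / 0.26025 ≈ 1100.86
  x_3 = (0.2850·480 + 0.3975·200 + 0.6600·160) / 0.26025 = 321.90 / 0.26025 ≈ 1236.89

x_1 = 758.50, x_2 = 1100.86, x_3 = 1236.89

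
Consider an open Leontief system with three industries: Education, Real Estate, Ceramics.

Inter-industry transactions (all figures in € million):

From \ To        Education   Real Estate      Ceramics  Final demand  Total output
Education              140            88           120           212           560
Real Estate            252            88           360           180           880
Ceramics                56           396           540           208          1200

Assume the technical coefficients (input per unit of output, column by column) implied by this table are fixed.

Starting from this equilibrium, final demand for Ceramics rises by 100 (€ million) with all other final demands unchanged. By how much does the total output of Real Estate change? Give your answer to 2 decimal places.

Δx_2 = 126.76

Technical coefficients a_ij = z_ij / X_j:
  a_11 = 140/560 = 0.25, a_21 = 252/560 = 0.45, a_31 = 56/560 = 0.10
  a_12 = 88/880 = 0.10, a_22 = 88/880 = 0.10, a_32 = 396/880 = 0.45
  a_13 = 120/1200 = 0.10, a_23 = 360/1200 = 0.30, a_33 = 540/1200 = 0.45
I − A =
  [   0.75    -0.10    -0.10]
  [  -0.45     0.90    -0.30]
  [  -0.10    -0.45     0.55]
Cofactors of I−A, C_ij = (−1)^(i+j)·(minor ij) (rows/columns in the sector order above):
  C_11 = (0.90)(0.55) − (-0.30)(-0.45) = 0.3600
  C_12 = −[(-0.45)(0.55) − (-0.30)(-0.10)] = 0.2775
  C_13 = (-0.45)(-0.45) − (0.90)(-0.10) = 0.2925
  C_21 = −[(-0.10)(0.55) − (-0.10)(-0.45)] = 0.1000
  C_22 = (0.75)(0.55) − (-0.10)(-0.10) = 0.4025
  C_23 = −[(0.75)(-0.45) − (-0.10)(-0.10)] = 0.3475
  C_31 = (-0.10)(-0.30) − (-0.10)(0.90) = 0.1200
  C_32 = −[(0.75)(-0.30) − (-0.10)(-0.45)] = 0.2700
  C_33 = (0.75)(0.90) − (-0.10)(-0.45) = 0.6300
det(I−A) = Σ_j (I−A)_1j·C_1j = (0.75)(0.3600) + (-0.10)(0.2775) + (-0.10)(0.2925) = 0.2130
adj(I−A) = Cᵀ =
  [ 0.3600   0.1000   0.1200]
  [ 0.2775   0.4025   0.2700]
  [ 0.2925   0.3475   0.6300]
(I − A)⁻¹ = adj(I−A) / det(I−A) ≈
  [   1.6901     0.4695     0.5634]
  [   1.3028     1.8897     1.2676]
  [   1.3732     1.6315     2.9577]
Δx = (I − A)⁻¹ Δd with Δd having +100 in the Ceramics component and 0 elsewhere.
So Δx_2 = L_23 · (+100), where L_23 = adj(I−A)_23 / det(I−A) = 0.2700 / 0.2130.
Δx_2 = 0.2700 × (+100) / 0.2130 = 27.00 / 0.2130 ≈ 126.76.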